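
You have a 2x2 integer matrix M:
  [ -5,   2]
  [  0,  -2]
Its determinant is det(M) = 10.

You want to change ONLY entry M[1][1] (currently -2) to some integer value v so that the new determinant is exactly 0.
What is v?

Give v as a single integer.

Answer: 0

Derivation:
det is linear in entry M[1][1]: det = old_det + (v - -2) * C_11
Cofactor C_11 = -5
Want det = 0: 10 + (v - -2) * -5 = 0
  (v - -2) = -10 / -5 = 2
  v = -2 + (2) = 0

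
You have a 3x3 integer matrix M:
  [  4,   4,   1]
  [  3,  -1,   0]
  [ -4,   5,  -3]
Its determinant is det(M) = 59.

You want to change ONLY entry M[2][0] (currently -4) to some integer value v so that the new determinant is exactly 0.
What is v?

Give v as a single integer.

det is linear in entry M[2][0]: det = old_det + (v - -4) * C_20
Cofactor C_20 = 1
Want det = 0: 59 + (v - -4) * 1 = 0
  (v - -4) = -59 / 1 = -59
  v = -4 + (-59) = -63

Answer: -63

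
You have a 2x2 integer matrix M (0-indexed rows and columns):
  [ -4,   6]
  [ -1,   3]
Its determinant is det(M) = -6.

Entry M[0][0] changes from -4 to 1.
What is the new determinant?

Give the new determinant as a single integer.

det is linear in row 0: changing M[0][0] by delta changes det by delta * cofactor(0,0).
Cofactor C_00 = (-1)^(0+0) * minor(0,0) = 3
Entry delta = 1 - -4 = 5
Det delta = 5 * 3 = 15
New det = -6 + 15 = 9

Answer: 9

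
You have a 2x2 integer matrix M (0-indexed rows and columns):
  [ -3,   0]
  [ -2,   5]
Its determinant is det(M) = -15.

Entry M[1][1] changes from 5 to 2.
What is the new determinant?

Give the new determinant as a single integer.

det is linear in row 1: changing M[1][1] by delta changes det by delta * cofactor(1,1).
Cofactor C_11 = (-1)^(1+1) * minor(1,1) = -3
Entry delta = 2 - 5 = -3
Det delta = -3 * -3 = 9
New det = -15 + 9 = -6

Answer: -6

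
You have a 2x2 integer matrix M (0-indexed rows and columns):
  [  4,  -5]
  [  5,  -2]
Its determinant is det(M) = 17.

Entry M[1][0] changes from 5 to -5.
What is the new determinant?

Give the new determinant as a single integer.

Answer: -33

Derivation:
det is linear in row 1: changing M[1][0] by delta changes det by delta * cofactor(1,0).
Cofactor C_10 = (-1)^(1+0) * minor(1,0) = 5
Entry delta = -5 - 5 = -10
Det delta = -10 * 5 = -50
New det = 17 + -50 = -33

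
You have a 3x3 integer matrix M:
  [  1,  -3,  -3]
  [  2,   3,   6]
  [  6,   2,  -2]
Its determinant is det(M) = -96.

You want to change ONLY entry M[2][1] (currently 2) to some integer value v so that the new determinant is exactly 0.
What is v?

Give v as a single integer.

det is linear in entry M[2][1]: det = old_det + (v - 2) * C_21
Cofactor C_21 = -12
Want det = 0: -96 + (v - 2) * -12 = 0
  (v - 2) = 96 / -12 = -8
  v = 2 + (-8) = -6

Answer: -6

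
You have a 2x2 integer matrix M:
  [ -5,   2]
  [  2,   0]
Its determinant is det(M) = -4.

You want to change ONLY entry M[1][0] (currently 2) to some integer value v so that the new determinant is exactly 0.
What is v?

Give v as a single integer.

Answer: 0

Derivation:
det is linear in entry M[1][0]: det = old_det + (v - 2) * C_10
Cofactor C_10 = -2
Want det = 0: -4 + (v - 2) * -2 = 0
  (v - 2) = 4 / -2 = -2
  v = 2 + (-2) = 0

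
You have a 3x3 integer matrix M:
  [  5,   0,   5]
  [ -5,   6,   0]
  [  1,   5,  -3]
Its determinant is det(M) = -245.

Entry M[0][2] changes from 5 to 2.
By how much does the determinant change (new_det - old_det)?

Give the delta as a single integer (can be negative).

Answer: 93

Derivation:
Cofactor C_02 = -31
Entry delta = 2 - 5 = -3
Det delta = entry_delta * cofactor = -3 * -31 = 93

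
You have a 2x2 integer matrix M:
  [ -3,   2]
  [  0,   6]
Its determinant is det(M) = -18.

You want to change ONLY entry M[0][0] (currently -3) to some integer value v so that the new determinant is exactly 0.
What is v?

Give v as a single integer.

det is linear in entry M[0][0]: det = old_det + (v - -3) * C_00
Cofactor C_00 = 6
Want det = 0: -18 + (v - -3) * 6 = 0
  (v - -3) = 18 / 6 = 3
  v = -3 + (3) = 0

Answer: 0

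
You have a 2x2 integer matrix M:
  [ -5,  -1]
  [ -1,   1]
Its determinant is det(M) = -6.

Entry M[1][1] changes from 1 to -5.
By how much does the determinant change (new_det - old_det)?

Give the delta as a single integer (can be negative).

Answer: 30

Derivation:
Cofactor C_11 = -5
Entry delta = -5 - 1 = -6
Det delta = entry_delta * cofactor = -6 * -5 = 30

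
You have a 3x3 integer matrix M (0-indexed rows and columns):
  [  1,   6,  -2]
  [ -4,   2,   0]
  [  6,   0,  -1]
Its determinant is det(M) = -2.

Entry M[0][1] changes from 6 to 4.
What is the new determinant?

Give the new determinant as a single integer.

det is linear in row 0: changing M[0][1] by delta changes det by delta * cofactor(0,1).
Cofactor C_01 = (-1)^(0+1) * minor(0,1) = -4
Entry delta = 4 - 6 = -2
Det delta = -2 * -4 = 8
New det = -2 + 8 = 6

Answer: 6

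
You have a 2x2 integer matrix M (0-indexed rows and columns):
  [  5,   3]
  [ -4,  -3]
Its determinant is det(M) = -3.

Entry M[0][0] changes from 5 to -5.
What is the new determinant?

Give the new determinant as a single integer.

det is linear in row 0: changing M[0][0] by delta changes det by delta * cofactor(0,0).
Cofactor C_00 = (-1)^(0+0) * minor(0,0) = -3
Entry delta = -5 - 5 = -10
Det delta = -10 * -3 = 30
New det = -3 + 30 = 27

Answer: 27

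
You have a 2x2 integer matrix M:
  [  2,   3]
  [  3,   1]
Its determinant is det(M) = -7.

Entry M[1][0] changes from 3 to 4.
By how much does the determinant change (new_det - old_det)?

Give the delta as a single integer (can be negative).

Cofactor C_10 = -3
Entry delta = 4 - 3 = 1
Det delta = entry_delta * cofactor = 1 * -3 = -3

Answer: -3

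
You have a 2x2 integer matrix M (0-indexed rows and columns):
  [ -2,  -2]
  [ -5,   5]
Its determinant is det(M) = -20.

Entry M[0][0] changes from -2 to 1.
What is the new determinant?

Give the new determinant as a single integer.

Answer: -5

Derivation:
det is linear in row 0: changing M[0][0] by delta changes det by delta * cofactor(0,0).
Cofactor C_00 = (-1)^(0+0) * minor(0,0) = 5
Entry delta = 1 - -2 = 3
Det delta = 3 * 5 = 15
New det = -20 + 15 = -5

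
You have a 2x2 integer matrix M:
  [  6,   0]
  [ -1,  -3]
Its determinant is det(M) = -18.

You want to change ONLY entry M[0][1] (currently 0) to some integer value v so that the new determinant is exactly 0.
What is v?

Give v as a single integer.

det is linear in entry M[0][1]: det = old_det + (v - 0) * C_01
Cofactor C_01 = 1
Want det = 0: -18 + (v - 0) * 1 = 0
  (v - 0) = 18 / 1 = 18
  v = 0 + (18) = 18

Answer: 18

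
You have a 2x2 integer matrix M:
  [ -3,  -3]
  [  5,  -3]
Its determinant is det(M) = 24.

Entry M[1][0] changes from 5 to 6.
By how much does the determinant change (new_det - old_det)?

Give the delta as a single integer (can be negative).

Cofactor C_10 = 3
Entry delta = 6 - 5 = 1
Det delta = entry_delta * cofactor = 1 * 3 = 3

Answer: 3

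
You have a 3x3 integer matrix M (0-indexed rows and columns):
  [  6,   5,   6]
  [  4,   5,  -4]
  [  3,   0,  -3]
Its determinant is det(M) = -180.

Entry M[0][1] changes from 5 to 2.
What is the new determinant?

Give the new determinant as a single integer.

det is linear in row 0: changing M[0][1] by delta changes det by delta * cofactor(0,1).
Cofactor C_01 = (-1)^(0+1) * minor(0,1) = 0
Entry delta = 2 - 5 = -3
Det delta = -3 * 0 = 0
New det = -180 + 0 = -180

Answer: -180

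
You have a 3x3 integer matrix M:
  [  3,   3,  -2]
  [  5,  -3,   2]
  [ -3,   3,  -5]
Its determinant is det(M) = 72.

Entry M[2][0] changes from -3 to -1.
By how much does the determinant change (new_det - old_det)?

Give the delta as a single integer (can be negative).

Cofactor C_20 = 0
Entry delta = -1 - -3 = 2
Det delta = entry_delta * cofactor = 2 * 0 = 0

Answer: 0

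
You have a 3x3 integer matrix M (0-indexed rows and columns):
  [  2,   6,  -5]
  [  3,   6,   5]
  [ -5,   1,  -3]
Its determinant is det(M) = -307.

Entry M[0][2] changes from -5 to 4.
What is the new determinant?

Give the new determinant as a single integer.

det is linear in row 0: changing M[0][2] by delta changes det by delta * cofactor(0,2).
Cofactor C_02 = (-1)^(0+2) * minor(0,2) = 33
Entry delta = 4 - -5 = 9
Det delta = 9 * 33 = 297
New det = -307 + 297 = -10

Answer: -10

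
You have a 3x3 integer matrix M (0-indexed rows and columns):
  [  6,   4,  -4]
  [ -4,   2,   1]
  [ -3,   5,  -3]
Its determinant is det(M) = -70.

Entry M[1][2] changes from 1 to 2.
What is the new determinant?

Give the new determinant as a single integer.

Answer: -112

Derivation:
det is linear in row 1: changing M[1][2] by delta changes det by delta * cofactor(1,2).
Cofactor C_12 = (-1)^(1+2) * minor(1,2) = -42
Entry delta = 2 - 1 = 1
Det delta = 1 * -42 = -42
New det = -70 + -42 = -112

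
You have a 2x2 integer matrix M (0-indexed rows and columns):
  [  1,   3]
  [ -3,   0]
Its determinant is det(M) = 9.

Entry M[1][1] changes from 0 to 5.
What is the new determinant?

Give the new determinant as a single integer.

det is linear in row 1: changing M[1][1] by delta changes det by delta * cofactor(1,1).
Cofactor C_11 = (-1)^(1+1) * minor(1,1) = 1
Entry delta = 5 - 0 = 5
Det delta = 5 * 1 = 5
New det = 9 + 5 = 14

Answer: 14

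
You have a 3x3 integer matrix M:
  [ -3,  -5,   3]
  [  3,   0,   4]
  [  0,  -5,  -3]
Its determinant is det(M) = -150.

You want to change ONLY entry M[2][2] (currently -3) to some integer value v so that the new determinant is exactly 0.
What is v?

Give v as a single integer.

Answer: 7

Derivation:
det is linear in entry M[2][2]: det = old_det + (v - -3) * C_22
Cofactor C_22 = 15
Want det = 0: -150 + (v - -3) * 15 = 0
  (v - -3) = 150 / 15 = 10
  v = -3 + (10) = 7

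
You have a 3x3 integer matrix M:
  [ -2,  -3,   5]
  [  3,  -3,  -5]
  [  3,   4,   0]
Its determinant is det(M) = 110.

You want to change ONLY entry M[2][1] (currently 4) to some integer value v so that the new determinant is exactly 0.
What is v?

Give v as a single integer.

det is linear in entry M[2][1]: det = old_det + (v - 4) * C_21
Cofactor C_21 = 5
Want det = 0: 110 + (v - 4) * 5 = 0
  (v - 4) = -110 / 5 = -22
  v = 4 + (-22) = -18

Answer: -18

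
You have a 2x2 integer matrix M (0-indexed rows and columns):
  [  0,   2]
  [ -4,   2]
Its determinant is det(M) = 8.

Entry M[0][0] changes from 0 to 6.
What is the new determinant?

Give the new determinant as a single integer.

Answer: 20

Derivation:
det is linear in row 0: changing M[0][0] by delta changes det by delta * cofactor(0,0).
Cofactor C_00 = (-1)^(0+0) * minor(0,0) = 2
Entry delta = 6 - 0 = 6
Det delta = 6 * 2 = 12
New det = 8 + 12 = 20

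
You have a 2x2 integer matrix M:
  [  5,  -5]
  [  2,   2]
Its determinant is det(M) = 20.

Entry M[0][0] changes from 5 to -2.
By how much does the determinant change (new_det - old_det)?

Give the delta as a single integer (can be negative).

Answer: -14

Derivation:
Cofactor C_00 = 2
Entry delta = -2 - 5 = -7
Det delta = entry_delta * cofactor = -7 * 2 = -14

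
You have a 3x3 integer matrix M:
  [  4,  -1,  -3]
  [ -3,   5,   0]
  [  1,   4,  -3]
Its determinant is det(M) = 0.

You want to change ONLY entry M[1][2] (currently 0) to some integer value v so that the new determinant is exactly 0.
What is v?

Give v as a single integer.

det is linear in entry M[1][2]: det = old_det + (v - 0) * C_12
Cofactor C_12 = -17
Want det = 0: 0 + (v - 0) * -17 = 0
  (v - 0) = 0 / -17 = 0
  v = 0 + (0) = 0

Answer: 0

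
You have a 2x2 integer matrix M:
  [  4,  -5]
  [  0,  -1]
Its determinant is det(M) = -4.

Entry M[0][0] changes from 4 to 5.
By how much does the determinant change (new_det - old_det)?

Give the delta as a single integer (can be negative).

Cofactor C_00 = -1
Entry delta = 5 - 4 = 1
Det delta = entry_delta * cofactor = 1 * -1 = -1

Answer: -1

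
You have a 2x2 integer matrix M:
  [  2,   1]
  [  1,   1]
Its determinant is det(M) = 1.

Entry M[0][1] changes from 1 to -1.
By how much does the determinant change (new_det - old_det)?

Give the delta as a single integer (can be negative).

Answer: 2

Derivation:
Cofactor C_01 = -1
Entry delta = -1 - 1 = -2
Det delta = entry_delta * cofactor = -2 * -1 = 2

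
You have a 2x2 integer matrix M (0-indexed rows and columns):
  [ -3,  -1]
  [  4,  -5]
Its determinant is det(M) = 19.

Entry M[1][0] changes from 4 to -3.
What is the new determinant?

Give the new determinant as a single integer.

det is linear in row 1: changing M[1][0] by delta changes det by delta * cofactor(1,0).
Cofactor C_10 = (-1)^(1+0) * minor(1,0) = 1
Entry delta = -3 - 4 = -7
Det delta = -7 * 1 = -7
New det = 19 + -7 = 12

Answer: 12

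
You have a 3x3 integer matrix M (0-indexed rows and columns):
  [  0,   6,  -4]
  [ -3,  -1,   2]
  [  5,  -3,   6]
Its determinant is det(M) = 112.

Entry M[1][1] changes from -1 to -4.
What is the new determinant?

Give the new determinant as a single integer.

det is linear in row 1: changing M[1][1] by delta changes det by delta * cofactor(1,1).
Cofactor C_11 = (-1)^(1+1) * minor(1,1) = 20
Entry delta = -4 - -1 = -3
Det delta = -3 * 20 = -60
New det = 112 + -60 = 52

Answer: 52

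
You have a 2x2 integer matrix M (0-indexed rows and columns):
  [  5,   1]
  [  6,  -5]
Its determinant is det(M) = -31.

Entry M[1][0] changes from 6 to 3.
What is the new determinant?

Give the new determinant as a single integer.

Answer: -28

Derivation:
det is linear in row 1: changing M[1][0] by delta changes det by delta * cofactor(1,0).
Cofactor C_10 = (-1)^(1+0) * minor(1,0) = -1
Entry delta = 3 - 6 = -3
Det delta = -3 * -1 = 3
New det = -31 + 3 = -28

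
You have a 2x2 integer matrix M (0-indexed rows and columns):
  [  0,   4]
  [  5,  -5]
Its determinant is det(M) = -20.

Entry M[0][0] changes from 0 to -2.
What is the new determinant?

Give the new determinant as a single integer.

Answer: -10

Derivation:
det is linear in row 0: changing M[0][0] by delta changes det by delta * cofactor(0,0).
Cofactor C_00 = (-1)^(0+0) * minor(0,0) = -5
Entry delta = -2 - 0 = -2
Det delta = -2 * -5 = 10
New det = -20 + 10 = -10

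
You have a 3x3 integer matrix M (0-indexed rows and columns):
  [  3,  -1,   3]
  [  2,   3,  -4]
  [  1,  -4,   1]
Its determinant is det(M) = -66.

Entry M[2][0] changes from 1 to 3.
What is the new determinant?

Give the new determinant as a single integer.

det is linear in row 2: changing M[2][0] by delta changes det by delta * cofactor(2,0).
Cofactor C_20 = (-1)^(2+0) * minor(2,0) = -5
Entry delta = 3 - 1 = 2
Det delta = 2 * -5 = -10
New det = -66 + -10 = -76

Answer: -76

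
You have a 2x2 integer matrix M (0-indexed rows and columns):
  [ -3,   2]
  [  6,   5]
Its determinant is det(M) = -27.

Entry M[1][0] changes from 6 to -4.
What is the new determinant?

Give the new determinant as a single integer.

Answer: -7

Derivation:
det is linear in row 1: changing M[1][0] by delta changes det by delta * cofactor(1,0).
Cofactor C_10 = (-1)^(1+0) * minor(1,0) = -2
Entry delta = -4 - 6 = -10
Det delta = -10 * -2 = 20
New det = -27 + 20 = -7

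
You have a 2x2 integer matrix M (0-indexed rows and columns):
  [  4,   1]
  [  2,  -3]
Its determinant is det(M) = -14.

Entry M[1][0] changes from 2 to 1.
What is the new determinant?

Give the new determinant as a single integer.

det is linear in row 1: changing M[1][0] by delta changes det by delta * cofactor(1,0).
Cofactor C_10 = (-1)^(1+0) * minor(1,0) = -1
Entry delta = 1 - 2 = -1
Det delta = -1 * -1 = 1
New det = -14 + 1 = -13

Answer: -13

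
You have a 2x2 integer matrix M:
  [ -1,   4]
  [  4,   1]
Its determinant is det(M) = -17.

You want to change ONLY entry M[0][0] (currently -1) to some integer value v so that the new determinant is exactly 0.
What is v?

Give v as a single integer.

Answer: 16

Derivation:
det is linear in entry M[0][0]: det = old_det + (v - -1) * C_00
Cofactor C_00 = 1
Want det = 0: -17 + (v - -1) * 1 = 0
  (v - -1) = 17 / 1 = 17
  v = -1 + (17) = 16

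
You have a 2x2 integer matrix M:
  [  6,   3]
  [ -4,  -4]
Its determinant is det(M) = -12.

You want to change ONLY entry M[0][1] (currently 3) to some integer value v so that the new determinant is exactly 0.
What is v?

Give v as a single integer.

det is linear in entry M[0][1]: det = old_det + (v - 3) * C_01
Cofactor C_01 = 4
Want det = 0: -12 + (v - 3) * 4 = 0
  (v - 3) = 12 / 4 = 3
  v = 3 + (3) = 6

Answer: 6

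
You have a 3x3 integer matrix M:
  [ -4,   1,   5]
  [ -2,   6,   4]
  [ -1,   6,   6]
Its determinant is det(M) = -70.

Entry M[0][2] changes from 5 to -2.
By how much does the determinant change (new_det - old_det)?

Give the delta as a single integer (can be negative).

Answer: 42

Derivation:
Cofactor C_02 = -6
Entry delta = -2 - 5 = -7
Det delta = entry_delta * cofactor = -7 * -6 = 42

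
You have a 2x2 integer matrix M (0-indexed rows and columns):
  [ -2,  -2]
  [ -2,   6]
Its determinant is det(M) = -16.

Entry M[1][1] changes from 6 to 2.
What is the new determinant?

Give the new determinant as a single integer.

Answer: -8

Derivation:
det is linear in row 1: changing M[1][1] by delta changes det by delta * cofactor(1,1).
Cofactor C_11 = (-1)^(1+1) * minor(1,1) = -2
Entry delta = 2 - 6 = -4
Det delta = -4 * -2 = 8
New det = -16 + 8 = -8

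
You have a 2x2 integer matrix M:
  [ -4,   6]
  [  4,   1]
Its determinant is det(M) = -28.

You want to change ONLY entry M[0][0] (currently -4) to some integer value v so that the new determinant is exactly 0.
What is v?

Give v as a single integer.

det is linear in entry M[0][0]: det = old_det + (v - -4) * C_00
Cofactor C_00 = 1
Want det = 0: -28 + (v - -4) * 1 = 0
  (v - -4) = 28 / 1 = 28
  v = -4 + (28) = 24

Answer: 24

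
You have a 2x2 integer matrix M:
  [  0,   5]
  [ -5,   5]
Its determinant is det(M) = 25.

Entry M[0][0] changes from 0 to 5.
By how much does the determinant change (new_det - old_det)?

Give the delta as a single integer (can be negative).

Cofactor C_00 = 5
Entry delta = 5 - 0 = 5
Det delta = entry_delta * cofactor = 5 * 5 = 25

Answer: 25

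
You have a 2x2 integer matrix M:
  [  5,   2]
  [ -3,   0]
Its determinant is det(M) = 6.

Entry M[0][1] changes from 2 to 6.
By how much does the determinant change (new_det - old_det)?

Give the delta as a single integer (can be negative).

Cofactor C_01 = 3
Entry delta = 6 - 2 = 4
Det delta = entry_delta * cofactor = 4 * 3 = 12

Answer: 12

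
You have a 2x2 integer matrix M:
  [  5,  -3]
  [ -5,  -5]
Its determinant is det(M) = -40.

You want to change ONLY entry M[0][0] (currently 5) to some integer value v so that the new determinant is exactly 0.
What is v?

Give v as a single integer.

Answer: -3

Derivation:
det is linear in entry M[0][0]: det = old_det + (v - 5) * C_00
Cofactor C_00 = -5
Want det = 0: -40 + (v - 5) * -5 = 0
  (v - 5) = 40 / -5 = -8
  v = 5 + (-8) = -3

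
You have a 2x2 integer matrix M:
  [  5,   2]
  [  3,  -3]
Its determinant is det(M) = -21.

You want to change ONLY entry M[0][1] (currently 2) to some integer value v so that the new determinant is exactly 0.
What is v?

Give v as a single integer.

Answer: -5

Derivation:
det is linear in entry M[0][1]: det = old_det + (v - 2) * C_01
Cofactor C_01 = -3
Want det = 0: -21 + (v - 2) * -3 = 0
  (v - 2) = 21 / -3 = -7
  v = 2 + (-7) = -5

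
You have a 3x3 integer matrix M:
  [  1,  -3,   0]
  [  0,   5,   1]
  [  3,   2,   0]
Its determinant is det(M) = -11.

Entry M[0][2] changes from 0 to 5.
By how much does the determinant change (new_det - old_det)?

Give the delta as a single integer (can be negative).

Answer: -75

Derivation:
Cofactor C_02 = -15
Entry delta = 5 - 0 = 5
Det delta = entry_delta * cofactor = 5 * -15 = -75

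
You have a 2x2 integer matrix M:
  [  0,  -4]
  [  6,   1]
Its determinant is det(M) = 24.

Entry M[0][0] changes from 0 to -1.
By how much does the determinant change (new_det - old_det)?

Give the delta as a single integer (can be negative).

Answer: -1

Derivation:
Cofactor C_00 = 1
Entry delta = -1 - 0 = -1
Det delta = entry_delta * cofactor = -1 * 1 = -1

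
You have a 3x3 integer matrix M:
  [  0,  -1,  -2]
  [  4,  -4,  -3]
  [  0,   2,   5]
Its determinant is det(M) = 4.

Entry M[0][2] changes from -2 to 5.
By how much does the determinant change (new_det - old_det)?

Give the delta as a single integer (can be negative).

Cofactor C_02 = 8
Entry delta = 5 - -2 = 7
Det delta = entry_delta * cofactor = 7 * 8 = 56

Answer: 56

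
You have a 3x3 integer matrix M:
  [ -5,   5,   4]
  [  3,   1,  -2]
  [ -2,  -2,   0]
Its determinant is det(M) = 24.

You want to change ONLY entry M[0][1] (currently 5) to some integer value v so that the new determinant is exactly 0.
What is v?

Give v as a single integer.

det is linear in entry M[0][1]: det = old_det + (v - 5) * C_01
Cofactor C_01 = 4
Want det = 0: 24 + (v - 5) * 4 = 0
  (v - 5) = -24 / 4 = -6
  v = 5 + (-6) = -1

Answer: -1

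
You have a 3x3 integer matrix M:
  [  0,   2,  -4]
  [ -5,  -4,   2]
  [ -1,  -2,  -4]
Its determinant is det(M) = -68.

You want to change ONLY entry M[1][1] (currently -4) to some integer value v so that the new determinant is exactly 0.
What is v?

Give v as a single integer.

det is linear in entry M[1][1]: det = old_det + (v - -4) * C_11
Cofactor C_11 = -4
Want det = 0: -68 + (v - -4) * -4 = 0
  (v - -4) = 68 / -4 = -17
  v = -4 + (-17) = -21

Answer: -21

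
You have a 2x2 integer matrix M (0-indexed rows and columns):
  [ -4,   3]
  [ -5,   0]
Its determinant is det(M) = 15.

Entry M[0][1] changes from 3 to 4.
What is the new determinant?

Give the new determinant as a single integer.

Answer: 20

Derivation:
det is linear in row 0: changing M[0][1] by delta changes det by delta * cofactor(0,1).
Cofactor C_01 = (-1)^(0+1) * minor(0,1) = 5
Entry delta = 4 - 3 = 1
Det delta = 1 * 5 = 5
New det = 15 + 5 = 20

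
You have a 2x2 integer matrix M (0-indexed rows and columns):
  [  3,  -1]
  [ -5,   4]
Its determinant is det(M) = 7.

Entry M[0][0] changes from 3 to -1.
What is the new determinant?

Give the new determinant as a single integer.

Answer: -9

Derivation:
det is linear in row 0: changing M[0][0] by delta changes det by delta * cofactor(0,0).
Cofactor C_00 = (-1)^(0+0) * minor(0,0) = 4
Entry delta = -1 - 3 = -4
Det delta = -4 * 4 = -16
New det = 7 + -16 = -9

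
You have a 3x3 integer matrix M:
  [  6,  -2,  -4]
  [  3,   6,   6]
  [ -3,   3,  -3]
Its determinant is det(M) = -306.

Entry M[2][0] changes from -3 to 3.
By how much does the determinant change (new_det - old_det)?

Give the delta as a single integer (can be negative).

Cofactor C_20 = 12
Entry delta = 3 - -3 = 6
Det delta = entry_delta * cofactor = 6 * 12 = 72

Answer: 72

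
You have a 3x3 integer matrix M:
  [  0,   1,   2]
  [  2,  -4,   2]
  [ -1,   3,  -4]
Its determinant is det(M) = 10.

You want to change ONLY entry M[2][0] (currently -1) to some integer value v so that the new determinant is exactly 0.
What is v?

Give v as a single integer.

det is linear in entry M[2][0]: det = old_det + (v - -1) * C_20
Cofactor C_20 = 10
Want det = 0: 10 + (v - -1) * 10 = 0
  (v - -1) = -10 / 10 = -1
  v = -1 + (-1) = -2

Answer: -2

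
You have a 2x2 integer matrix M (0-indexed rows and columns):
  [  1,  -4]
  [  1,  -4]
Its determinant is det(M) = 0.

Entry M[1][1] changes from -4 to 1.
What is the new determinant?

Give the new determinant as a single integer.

Answer: 5

Derivation:
det is linear in row 1: changing M[1][1] by delta changes det by delta * cofactor(1,1).
Cofactor C_11 = (-1)^(1+1) * minor(1,1) = 1
Entry delta = 1 - -4 = 5
Det delta = 5 * 1 = 5
New det = 0 + 5 = 5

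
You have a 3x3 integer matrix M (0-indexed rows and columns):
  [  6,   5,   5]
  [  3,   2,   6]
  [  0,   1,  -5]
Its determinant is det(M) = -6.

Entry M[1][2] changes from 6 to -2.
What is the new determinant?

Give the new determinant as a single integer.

Answer: 42

Derivation:
det is linear in row 1: changing M[1][2] by delta changes det by delta * cofactor(1,2).
Cofactor C_12 = (-1)^(1+2) * minor(1,2) = -6
Entry delta = -2 - 6 = -8
Det delta = -8 * -6 = 48
New det = -6 + 48 = 42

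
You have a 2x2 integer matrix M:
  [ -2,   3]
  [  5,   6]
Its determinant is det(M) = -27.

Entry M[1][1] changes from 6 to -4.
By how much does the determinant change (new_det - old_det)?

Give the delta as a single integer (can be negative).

Cofactor C_11 = -2
Entry delta = -4 - 6 = -10
Det delta = entry_delta * cofactor = -10 * -2 = 20

Answer: 20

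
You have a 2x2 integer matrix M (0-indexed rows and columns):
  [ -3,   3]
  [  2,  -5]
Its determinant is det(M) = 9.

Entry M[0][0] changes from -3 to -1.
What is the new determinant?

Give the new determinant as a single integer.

det is linear in row 0: changing M[0][0] by delta changes det by delta * cofactor(0,0).
Cofactor C_00 = (-1)^(0+0) * minor(0,0) = -5
Entry delta = -1 - -3 = 2
Det delta = 2 * -5 = -10
New det = 9 + -10 = -1

Answer: -1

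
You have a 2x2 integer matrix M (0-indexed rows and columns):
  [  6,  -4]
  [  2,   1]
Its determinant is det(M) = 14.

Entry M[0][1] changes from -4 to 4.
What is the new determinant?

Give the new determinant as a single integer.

det is linear in row 0: changing M[0][1] by delta changes det by delta * cofactor(0,1).
Cofactor C_01 = (-1)^(0+1) * minor(0,1) = -2
Entry delta = 4 - -4 = 8
Det delta = 8 * -2 = -16
New det = 14 + -16 = -2

Answer: -2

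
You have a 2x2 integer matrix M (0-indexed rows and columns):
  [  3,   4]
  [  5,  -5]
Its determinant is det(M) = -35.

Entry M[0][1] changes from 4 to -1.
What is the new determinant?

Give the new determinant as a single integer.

det is linear in row 0: changing M[0][1] by delta changes det by delta * cofactor(0,1).
Cofactor C_01 = (-1)^(0+1) * minor(0,1) = -5
Entry delta = -1 - 4 = -5
Det delta = -5 * -5 = 25
New det = -35 + 25 = -10

Answer: -10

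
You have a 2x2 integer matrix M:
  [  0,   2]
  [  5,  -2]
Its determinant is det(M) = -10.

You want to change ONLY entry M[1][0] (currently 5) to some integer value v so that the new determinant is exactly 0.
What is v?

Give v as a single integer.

det is linear in entry M[1][0]: det = old_det + (v - 5) * C_10
Cofactor C_10 = -2
Want det = 0: -10 + (v - 5) * -2 = 0
  (v - 5) = 10 / -2 = -5
  v = 5 + (-5) = 0

Answer: 0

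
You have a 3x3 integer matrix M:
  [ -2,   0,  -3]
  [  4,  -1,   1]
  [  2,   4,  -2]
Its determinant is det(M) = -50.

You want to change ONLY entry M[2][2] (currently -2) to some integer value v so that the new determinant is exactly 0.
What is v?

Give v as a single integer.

Answer: 23

Derivation:
det is linear in entry M[2][2]: det = old_det + (v - -2) * C_22
Cofactor C_22 = 2
Want det = 0: -50 + (v - -2) * 2 = 0
  (v - -2) = 50 / 2 = 25
  v = -2 + (25) = 23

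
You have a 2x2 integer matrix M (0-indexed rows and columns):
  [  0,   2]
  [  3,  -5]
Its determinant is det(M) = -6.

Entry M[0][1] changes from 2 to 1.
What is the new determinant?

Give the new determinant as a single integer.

Answer: -3

Derivation:
det is linear in row 0: changing M[0][1] by delta changes det by delta * cofactor(0,1).
Cofactor C_01 = (-1)^(0+1) * minor(0,1) = -3
Entry delta = 1 - 2 = -1
Det delta = -1 * -3 = 3
New det = -6 + 3 = -3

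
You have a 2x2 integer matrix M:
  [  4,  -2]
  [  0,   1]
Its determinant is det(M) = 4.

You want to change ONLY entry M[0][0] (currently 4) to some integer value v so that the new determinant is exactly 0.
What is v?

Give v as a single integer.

det is linear in entry M[0][0]: det = old_det + (v - 4) * C_00
Cofactor C_00 = 1
Want det = 0: 4 + (v - 4) * 1 = 0
  (v - 4) = -4 / 1 = -4
  v = 4 + (-4) = 0

Answer: 0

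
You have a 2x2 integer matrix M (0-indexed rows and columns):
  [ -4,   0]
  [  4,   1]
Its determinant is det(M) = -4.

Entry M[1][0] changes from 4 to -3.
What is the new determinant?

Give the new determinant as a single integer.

det is linear in row 1: changing M[1][0] by delta changes det by delta * cofactor(1,0).
Cofactor C_10 = (-1)^(1+0) * minor(1,0) = 0
Entry delta = -3 - 4 = -7
Det delta = -7 * 0 = 0
New det = -4 + 0 = -4

Answer: -4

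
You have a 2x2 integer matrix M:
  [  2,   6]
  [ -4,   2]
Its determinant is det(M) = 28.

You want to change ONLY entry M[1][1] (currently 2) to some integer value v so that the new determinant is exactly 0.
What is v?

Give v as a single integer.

Answer: -12

Derivation:
det is linear in entry M[1][1]: det = old_det + (v - 2) * C_11
Cofactor C_11 = 2
Want det = 0: 28 + (v - 2) * 2 = 0
  (v - 2) = -28 / 2 = -14
  v = 2 + (-14) = -12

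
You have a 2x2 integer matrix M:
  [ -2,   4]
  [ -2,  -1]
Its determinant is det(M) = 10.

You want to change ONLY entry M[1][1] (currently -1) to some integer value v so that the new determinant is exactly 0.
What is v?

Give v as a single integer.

det is linear in entry M[1][1]: det = old_det + (v - -1) * C_11
Cofactor C_11 = -2
Want det = 0: 10 + (v - -1) * -2 = 0
  (v - -1) = -10 / -2 = 5
  v = -1 + (5) = 4

Answer: 4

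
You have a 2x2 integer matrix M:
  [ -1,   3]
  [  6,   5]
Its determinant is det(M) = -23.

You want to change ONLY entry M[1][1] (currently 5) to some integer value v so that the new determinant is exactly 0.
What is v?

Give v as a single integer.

Answer: -18

Derivation:
det is linear in entry M[1][1]: det = old_det + (v - 5) * C_11
Cofactor C_11 = -1
Want det = 0: -23 + (v - 5) * -1 = 0
  (v - 5) = 23 / -1 = -23
  v = 5 + (-23) = -18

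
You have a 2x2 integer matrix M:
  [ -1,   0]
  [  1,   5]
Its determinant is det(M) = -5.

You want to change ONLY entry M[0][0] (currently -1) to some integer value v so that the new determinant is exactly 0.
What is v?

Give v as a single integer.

det is linear in entry M[0][0]: det = old_det + (v - -1) * C_00
Cofactor C_00 = 5
Want det = 0: -5 + (v - -1) * 5 = 0
  (v - -1) = 5 / 5 = 1
  v = -1 + (1) = 0

Answer: 0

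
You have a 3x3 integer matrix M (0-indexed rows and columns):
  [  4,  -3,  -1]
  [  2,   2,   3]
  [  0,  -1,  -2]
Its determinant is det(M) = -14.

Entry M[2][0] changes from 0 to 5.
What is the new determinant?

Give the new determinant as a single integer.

Answer: -49

Derivation:
det is linear in row 2: changing M[2][0] by delta changes det by delta * cofactor(2,0).
Cofactor C_20 = (-1)^(2+0) * minor(2,0) = -7
Entry delta = 5 - 0 = 5
Det delta = 5 * -7 = -35
New det = -14 + -35 = -49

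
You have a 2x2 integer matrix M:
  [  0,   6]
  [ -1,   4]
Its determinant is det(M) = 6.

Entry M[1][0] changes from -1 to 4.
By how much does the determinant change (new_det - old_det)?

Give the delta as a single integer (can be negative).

Answer: -30

Derivation:
Cofactor C_10 = -6
Entry delta = 4 - -1 = 5
Det delta = entry_delta * cofactor = 5 * -6 = -30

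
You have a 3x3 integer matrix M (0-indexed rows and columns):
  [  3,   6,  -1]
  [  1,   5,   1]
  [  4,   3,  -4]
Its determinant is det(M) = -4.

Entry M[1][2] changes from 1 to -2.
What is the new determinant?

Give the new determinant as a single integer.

det is linear in row 1: changing M[1][2] by delta changes det by delta * cofactor(1,2).
Cofactor C_12 = (-1)^(1+2) * minor(1,2) = 15
Entry delta = -2 - 1 = -3
Det delta = -3 * 15 = -45
New det = -4 + -45 = -49

Answer: -49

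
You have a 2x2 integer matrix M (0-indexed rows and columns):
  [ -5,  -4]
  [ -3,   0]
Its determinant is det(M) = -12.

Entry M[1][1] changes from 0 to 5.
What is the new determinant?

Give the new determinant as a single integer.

Answer: -37

Derivation:
det is linear in row 1: changing M[1][1] by delta changes det by delta * cofactor(1,1).
Cofactor C_11 = (-1)^(1+1) * minor(1,1) = -5
Entry delta = 5 - 0 = 5
Det delta = 5 * -5 = -25
New det = -12 + -25 = -37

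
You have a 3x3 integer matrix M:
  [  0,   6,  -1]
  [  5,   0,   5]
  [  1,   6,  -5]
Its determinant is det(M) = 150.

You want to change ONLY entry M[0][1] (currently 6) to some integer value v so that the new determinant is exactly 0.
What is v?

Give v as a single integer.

Answer: 1

Derivation:
det is linear in entry M[0][1]: det = old_det + (v - 6) * C_01
Cofactor C_01 = 30
Want det = 0: 150 + (v - 6) * 30 = 0
  (v - 6) = -150 / 30 = -5
  v = 6 + (-5) = 1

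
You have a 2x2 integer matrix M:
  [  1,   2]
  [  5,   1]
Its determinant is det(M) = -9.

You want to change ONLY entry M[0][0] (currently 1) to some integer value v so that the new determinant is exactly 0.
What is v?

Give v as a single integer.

det is linear in entry M[0][0]: det = old_det + (v - 1) * C_00
Cofactor C_00 = 1
Want det = 0: -9 + (v - 1) * 1 = 0
  (v - 1) = 9 / 1 = 9
  v = 1 + (9) = 10

Answer: 10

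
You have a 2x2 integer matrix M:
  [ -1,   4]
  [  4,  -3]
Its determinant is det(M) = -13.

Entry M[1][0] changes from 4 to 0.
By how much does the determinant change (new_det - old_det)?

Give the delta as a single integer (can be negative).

Cofactor C_10 = -4
Entry delta = 0 - 4 = -4
Det delta = entry_delta * cofactor = -4 * -4 = 16

Answer: 16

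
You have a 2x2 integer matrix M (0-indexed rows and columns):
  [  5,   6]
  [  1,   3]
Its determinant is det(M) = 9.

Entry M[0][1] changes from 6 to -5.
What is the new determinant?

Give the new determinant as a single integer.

Answer: 20

Derivation:
det is linear in row 0: changing M[0][1] by delta changes det by delta * cofactor(0,1).
Cofactor C_01 = (-1)^(0+1) * minor(0,1) = -1
Entry delta = -5 - 6 = -11
Det delta = -11 * -1 = 11
New det = 9 + 11 = 20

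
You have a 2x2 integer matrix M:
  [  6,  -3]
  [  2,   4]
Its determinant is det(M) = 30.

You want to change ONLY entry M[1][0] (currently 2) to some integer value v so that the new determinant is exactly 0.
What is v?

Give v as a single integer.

det is linear in entry M[1][0]: det = old_det + (v - 2) * C_10
Cofactor C_10 = 3
Want det = 0: 30 + (v - 2) * 3 = 0
  (v - 2) = -30 / 3 = -10
  v = 2 + (-10) = -8

Answer: -8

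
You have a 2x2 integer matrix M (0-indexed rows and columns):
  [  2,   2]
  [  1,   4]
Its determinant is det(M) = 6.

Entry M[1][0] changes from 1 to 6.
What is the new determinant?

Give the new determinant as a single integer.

Answer: -4

Derivation:
det is linear in row 1: changing M[1][0] by delta changes det by delta * cofactor(1,0).
Cofactor C_10 = (-1)^(1+0) * minor(1,0) = -2
Entry delta = 6 - 1 = 5
Det delta = 5 * -2 = -10
New det = 6 + -10 = -4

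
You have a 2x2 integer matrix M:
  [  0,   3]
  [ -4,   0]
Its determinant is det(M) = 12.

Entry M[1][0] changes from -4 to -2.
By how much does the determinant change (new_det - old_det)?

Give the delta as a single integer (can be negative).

Answer: -6

Derivation:
Cofactor C_10 = -3
Entry delta = -2 - -4 = 2
Det delta = entry_delta * cofactor = 2 * -3 = -6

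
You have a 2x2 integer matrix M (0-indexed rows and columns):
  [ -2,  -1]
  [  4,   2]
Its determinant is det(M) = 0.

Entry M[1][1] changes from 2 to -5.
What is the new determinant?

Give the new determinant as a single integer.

det is linear in row 1: changing M[1][1] by delta changes det by delta * cofactor(1,1).
Cofactor C_11 = (-1)^(1+1) * minor(1,1) = -2
Entry delta = -5 - 2 = -7
Det delta = -7 * -2 = 14
New det = 0 + 14 = 14

Answer: 14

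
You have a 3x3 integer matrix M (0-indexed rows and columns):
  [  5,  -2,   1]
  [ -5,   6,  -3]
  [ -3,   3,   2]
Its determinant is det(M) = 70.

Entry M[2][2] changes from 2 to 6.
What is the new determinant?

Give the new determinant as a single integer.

Answer: 150

Derivation:
det is linear in row 2: changing M[2][2] by delta changes det by delta * cofactor(2,2).
Cofactor C_22 = (-1)^(2+2) * minor(2,2) = 20
Entry delta = 6 - 2 = 4
Det delta = 4 * 20 = 80
New det = 70 + 80 = 150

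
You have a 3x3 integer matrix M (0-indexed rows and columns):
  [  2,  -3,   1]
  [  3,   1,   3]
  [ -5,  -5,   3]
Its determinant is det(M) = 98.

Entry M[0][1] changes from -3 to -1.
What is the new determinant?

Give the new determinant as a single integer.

det is linear in row 0: changing M[0][1] by delta changes det by delta * cofactor(0,1).
Cofactor C_01 = (-1)^(0+1) * minor(0,1) = -24
Entry delta = -1 - -3 = 2
Det delta = 2 * -24 = -48
New det = 98 + -48 = 50

Answer: 50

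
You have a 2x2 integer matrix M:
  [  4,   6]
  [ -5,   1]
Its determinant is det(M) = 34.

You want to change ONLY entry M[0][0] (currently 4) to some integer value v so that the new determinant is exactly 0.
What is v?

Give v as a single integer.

det is linear in entry M[0][0]: det = old_det + (v - 4) * C_00
Cofactor C_00 = 1
Want det = 0: 34 + (v - 4) * 1 = 0
  (v - 4) = -34 / 1 = -34
  v = 4 + (-34) = -30

Answer: -30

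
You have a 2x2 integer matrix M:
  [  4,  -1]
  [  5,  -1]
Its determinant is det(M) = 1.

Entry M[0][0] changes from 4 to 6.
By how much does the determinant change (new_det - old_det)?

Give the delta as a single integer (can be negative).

Answer: -2

Derivation:
Cofactor C_00 = -1
Entry delta = 6 - 4 = 2
Det delta = entry_delta * cofactor = 2 * -1 = -2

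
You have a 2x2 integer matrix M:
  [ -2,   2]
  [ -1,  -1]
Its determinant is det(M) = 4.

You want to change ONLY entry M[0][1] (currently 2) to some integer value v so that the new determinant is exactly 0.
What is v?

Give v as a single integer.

det is linear in entry M[0][1]: det = old_det + (v - 2) * C_01
Cofactor C_01 = 1
Want det = 0: 4 + (v - 2) * 1 = 0
  (v - 2) = -4 / 1 = -4
  v = 2 + (-4) = -2

Answer: -2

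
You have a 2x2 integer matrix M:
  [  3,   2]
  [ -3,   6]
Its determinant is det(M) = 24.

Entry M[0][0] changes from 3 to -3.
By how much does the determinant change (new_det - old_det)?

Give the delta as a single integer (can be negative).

Answer: -36

Derivation:
Cofactor C_00 = 6
Entry delta = -3 - 3 = -6
Det delta = entry_delta * cofactor = -6 * 6 = -36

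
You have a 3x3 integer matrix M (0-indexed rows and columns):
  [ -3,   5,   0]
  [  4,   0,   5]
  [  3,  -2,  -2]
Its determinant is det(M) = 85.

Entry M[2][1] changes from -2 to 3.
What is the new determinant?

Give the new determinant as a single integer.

det is linear in row 2: changing M[2][1] by delta changes det by delta * cofactor(2,1).
Cofactor C_21 = (-1)^(2+1) * minor(2,1) = 15
Entry delta = 3 - -2 = 5
Det delta = 5 * 15 = 75
New det = 85 + 75 = 160

Answer: 160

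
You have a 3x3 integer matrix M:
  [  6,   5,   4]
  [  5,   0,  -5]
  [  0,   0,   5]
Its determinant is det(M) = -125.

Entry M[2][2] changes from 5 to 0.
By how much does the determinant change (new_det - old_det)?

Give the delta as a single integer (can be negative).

Answer: 125

Derivation:
Cofactor C_22 = -25
Entry delta = 0 - 5 = -5
Det delta = entry_delta * cofactor = -5 * -25 = 125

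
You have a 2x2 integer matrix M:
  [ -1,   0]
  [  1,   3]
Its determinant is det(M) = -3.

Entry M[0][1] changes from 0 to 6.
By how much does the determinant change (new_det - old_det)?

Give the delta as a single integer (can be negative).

Answer: -6

Derivation:
Cofactor C_01 = -1
Entry delta = 6 - 0 = 6
Det delta = entry_delta * cofactor = 6 * -1 = -6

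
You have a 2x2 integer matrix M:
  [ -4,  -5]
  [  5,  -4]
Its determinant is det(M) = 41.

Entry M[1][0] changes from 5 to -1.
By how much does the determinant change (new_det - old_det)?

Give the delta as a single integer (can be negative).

Cofactor C_10 = 5
Entry delta = -1 - 5 = -6
Det delta = entry_delta * cofactor = -6 * 5 = -30

Answer: -30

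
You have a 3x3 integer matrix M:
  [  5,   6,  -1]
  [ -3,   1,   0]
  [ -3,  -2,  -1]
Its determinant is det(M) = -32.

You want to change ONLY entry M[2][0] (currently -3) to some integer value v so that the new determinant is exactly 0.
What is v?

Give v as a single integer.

det is linear in entry M[2][0]: det = old_det + (v - -3) * C_20
Cofactor C_20 = 1
Want det = 0: -32 + (v - -3) * 1 = 0
  (v - -3) = 32 / 1 = 32
  v = -3 + (32) = 29

Answer: 29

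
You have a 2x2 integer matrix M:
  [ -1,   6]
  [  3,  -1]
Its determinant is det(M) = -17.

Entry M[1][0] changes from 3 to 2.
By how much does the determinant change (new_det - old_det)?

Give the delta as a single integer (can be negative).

Cofactor C_10 = -6
Entry delta = 2 - 3 = -1
Det delta = entry_delta * cofactor = -1 * -6 = 6

Answer: 6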